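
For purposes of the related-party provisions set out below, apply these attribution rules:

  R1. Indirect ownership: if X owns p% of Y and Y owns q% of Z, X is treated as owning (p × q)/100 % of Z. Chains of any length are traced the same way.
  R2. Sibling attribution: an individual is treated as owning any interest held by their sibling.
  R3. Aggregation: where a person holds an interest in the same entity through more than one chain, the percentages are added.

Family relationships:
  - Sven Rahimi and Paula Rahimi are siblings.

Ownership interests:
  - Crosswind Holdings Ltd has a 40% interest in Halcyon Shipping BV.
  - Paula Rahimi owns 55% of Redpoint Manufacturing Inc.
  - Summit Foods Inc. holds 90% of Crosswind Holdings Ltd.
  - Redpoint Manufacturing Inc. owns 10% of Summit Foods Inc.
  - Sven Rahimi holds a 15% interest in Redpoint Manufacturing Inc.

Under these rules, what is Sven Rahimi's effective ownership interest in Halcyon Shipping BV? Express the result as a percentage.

2.52%

By sibling attribution (R2), Sven Rahimi is treated as also owning Paula Rahimi's interest in Redpoint Manufacturing Inc, giving 15% + 55% = 70%.
Chain via Redpoint Manufacturing Inc. → Summit Foods Inc. → Crosswind Holdings Ltd (R1): 70% × 10% × 90% × 40% = 2.52% of Halcyon Shipping BV.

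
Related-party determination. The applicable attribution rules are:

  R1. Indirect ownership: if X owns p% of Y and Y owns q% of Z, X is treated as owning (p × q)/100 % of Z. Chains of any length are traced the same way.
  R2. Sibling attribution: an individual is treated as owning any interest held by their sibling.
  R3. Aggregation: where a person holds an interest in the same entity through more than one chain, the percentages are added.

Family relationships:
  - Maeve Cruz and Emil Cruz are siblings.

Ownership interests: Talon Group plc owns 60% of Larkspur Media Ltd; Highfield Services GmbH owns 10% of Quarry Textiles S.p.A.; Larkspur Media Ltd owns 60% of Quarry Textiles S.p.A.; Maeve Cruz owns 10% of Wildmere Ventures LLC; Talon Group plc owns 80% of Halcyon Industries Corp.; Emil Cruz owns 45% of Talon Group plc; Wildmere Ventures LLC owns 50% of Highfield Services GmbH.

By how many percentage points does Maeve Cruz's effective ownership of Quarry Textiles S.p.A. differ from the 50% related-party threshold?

33.3

By sibling attribution (R2), Maeve Cruz is treated as owning Emil Cruz's 45% interest in Talon Group plc.
Chain via Wildmere Ventures LLC → Highfield Services GmbH (R1): 10% × 50% × 10% = 0.5% of Quarry Textiles S.p.A.
Chain via Talon Group plc → Larkspur Media Ltd (R1): 45% × 60% × 60% = 16.2% of Quarry Textiles S.p.A.
Aggregating (R3): 0.5% + 16.2% = 16.7%.
16.7% falls short of the 50% threshold by 33.3 percentage points.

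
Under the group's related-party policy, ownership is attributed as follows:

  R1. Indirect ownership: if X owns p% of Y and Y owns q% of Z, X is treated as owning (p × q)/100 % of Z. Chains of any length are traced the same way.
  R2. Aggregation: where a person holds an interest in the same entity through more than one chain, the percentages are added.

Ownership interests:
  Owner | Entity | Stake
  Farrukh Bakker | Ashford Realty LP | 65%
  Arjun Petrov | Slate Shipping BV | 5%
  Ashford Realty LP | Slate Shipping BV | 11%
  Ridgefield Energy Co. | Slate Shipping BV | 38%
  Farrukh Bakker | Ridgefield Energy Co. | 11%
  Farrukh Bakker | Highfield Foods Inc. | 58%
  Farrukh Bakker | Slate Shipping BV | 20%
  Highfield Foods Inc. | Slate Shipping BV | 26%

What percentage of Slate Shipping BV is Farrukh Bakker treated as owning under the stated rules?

Chain via Ridgefield Energy Co. (R1): 11% × 38% = 4.18% of Slate Shipping BV.
Chain via Ashford Realty LP (R1): 65% × 11% = 7.15% of Slate Shipping BV.
Chain via Highfield Foods Inc. (R1): 58% × 26% = 15.08% of Slate Shipping BV.
Direct interest in Slate Shipping BV: 20%.
Aggregating (R2): 4.18% + 7.15% + 15.08% + 20% = 46.41%.

46.41%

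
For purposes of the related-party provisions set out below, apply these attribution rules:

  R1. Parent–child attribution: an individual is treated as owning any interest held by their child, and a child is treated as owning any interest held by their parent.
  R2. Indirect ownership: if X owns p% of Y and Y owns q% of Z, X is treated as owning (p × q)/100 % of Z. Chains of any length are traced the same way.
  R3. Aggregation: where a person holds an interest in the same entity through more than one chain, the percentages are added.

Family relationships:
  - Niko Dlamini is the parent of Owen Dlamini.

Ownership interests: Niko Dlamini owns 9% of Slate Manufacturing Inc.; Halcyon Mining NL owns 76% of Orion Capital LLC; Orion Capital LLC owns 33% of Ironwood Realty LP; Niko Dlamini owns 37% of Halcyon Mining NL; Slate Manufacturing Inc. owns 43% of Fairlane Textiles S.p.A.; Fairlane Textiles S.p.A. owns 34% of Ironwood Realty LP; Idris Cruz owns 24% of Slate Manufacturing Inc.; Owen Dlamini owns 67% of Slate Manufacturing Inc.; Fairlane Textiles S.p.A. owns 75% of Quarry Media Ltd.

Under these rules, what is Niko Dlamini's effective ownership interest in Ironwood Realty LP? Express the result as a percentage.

By parent–child attribution (R1), Niko Dlamini is treated as also owning Owen Dlamini's interest in Slate Manufacturing Inc, giving 9% + 67% = 76%.
Chain via Slate Manufacturing Inc. → Fairlane Textiles S.p.A. (R2): 76% × 43% × 34% = 11.1112% of Ironwood Realty LP.
Chain via Halcyon Mining NL → Orion Capital LLC (R2): 37% × 76% × 33% = 9.2796% of Ironwood Realty LP.
Aggregating (R3): 11.1112% + 9.2796% = 20.3908%.

20.3908%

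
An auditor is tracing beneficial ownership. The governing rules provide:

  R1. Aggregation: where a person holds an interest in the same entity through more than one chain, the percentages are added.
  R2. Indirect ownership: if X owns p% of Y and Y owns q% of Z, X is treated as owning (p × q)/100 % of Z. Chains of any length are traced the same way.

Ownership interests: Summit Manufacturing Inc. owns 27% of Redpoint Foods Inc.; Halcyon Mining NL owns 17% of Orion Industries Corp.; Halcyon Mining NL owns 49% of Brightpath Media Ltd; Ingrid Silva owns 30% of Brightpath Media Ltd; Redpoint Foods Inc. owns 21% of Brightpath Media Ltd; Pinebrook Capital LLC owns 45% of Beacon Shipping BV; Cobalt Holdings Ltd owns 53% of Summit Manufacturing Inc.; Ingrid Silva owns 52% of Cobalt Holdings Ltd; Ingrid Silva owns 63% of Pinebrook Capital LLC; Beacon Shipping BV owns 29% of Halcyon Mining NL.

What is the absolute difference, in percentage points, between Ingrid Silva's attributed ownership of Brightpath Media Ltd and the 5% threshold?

Chain via Pinebrook Capital LLC → Beacon Shipping BV → Halcyon Mining NL (R2): 63% × 45% × 29% × 49% = 4.028535% of Brightpath Media Ltd.
Chain via Cobalt Holdings Ltd → Summit Manufacturing Inc. → Redpoint Foods Inc. (R2): 52% × 53% × 27% × 21% = 1.562652% of Brightpath Media Ltd.
Direct interest in Brightpath Media Ltd: 30%.
Aggregating (R1): 4.028535% + 1.562652% + 30% = 35.591187%.
35.591187% exceeds the 5% threshold by 30.591187 percentage points.

30.591187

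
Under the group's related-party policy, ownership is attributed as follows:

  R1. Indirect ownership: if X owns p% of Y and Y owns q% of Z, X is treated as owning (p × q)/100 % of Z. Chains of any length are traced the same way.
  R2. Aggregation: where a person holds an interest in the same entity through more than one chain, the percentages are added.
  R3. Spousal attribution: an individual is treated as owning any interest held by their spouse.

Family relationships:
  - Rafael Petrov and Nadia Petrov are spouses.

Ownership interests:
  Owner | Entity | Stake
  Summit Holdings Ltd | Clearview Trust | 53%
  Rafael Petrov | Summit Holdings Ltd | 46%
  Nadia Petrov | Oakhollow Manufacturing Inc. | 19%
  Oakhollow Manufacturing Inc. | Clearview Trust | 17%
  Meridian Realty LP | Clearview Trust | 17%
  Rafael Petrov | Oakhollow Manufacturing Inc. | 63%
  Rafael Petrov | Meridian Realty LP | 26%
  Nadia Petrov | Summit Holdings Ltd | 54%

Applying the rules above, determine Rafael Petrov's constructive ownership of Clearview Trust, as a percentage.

71.36%

By spousal attribution (R3), Rafael Petrov is treated as also owning Nadia Petrov's interest in Oakhollow Manufacturing Inc, giving 63% + 19% = 82%.
By spousal attribution (R3), Rafael Petrov is treated as also owning Nadia Petrov's interest in Summit Holdings Ltd, giving 46% + 54% = 100%.
Chain via Oakhollow Manufacturing Inc. (R1): 82% × 17% = 13.94% of Clearview Trust.
Chain via Summit Holdings Ltd (R1): 100% × 53% = 53% of Clearview Trust.
Chain via Meridian Realty LP (R1): 26% × 17% = 4.42% of Clearview Trust.
Aggregating (R2): 13.94% + 53% + 4.42% = 71.36%.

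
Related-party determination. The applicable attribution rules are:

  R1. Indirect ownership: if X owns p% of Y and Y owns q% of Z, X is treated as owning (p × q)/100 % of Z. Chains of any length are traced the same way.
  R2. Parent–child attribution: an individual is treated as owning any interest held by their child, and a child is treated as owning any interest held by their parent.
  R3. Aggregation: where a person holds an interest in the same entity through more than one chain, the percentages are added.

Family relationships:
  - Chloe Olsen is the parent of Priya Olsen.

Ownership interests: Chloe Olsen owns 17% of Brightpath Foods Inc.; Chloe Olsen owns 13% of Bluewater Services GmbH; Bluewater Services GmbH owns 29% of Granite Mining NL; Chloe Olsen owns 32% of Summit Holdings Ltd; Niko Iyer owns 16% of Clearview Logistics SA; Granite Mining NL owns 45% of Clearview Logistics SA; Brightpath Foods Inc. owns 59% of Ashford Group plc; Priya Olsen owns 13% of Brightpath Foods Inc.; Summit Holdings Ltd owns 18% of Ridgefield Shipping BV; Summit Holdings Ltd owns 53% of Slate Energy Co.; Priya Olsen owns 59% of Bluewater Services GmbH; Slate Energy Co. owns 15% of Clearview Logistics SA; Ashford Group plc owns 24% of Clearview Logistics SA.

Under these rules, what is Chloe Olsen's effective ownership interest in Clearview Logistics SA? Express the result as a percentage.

16.188%

By parent–child attribution (R2), Chloe Olsen is treated as also owning Priya Olsen's interest in Bluewater Services GmbH, giving 13% + 59% = 72%.
By parent–child attribution (R2), Chloe Olsen is treated as also owning Priya Olsen's interest in Brightpath Foods Inc, giving 17% + 13% = 30%.
Chain via Bluewater Services GmbH → Granite Mining NL (R1): 72% × 29% × 45% = 9.396% of Clearview Logistics SA.
Chain via Brightpath Foods Inc. → Ashford Group plc (R1): 30% × 59% × 24% = 4.248% of Clearview Logistics SA.
Chain via Summit Holdings Ltd → Slate Energy Co. (R1): 32% × 53% × 15% = 2.544% of Clearview Logistics SA.
Aggregating (R3): 9.396% + 4.248% + 2.544% = 16.188%.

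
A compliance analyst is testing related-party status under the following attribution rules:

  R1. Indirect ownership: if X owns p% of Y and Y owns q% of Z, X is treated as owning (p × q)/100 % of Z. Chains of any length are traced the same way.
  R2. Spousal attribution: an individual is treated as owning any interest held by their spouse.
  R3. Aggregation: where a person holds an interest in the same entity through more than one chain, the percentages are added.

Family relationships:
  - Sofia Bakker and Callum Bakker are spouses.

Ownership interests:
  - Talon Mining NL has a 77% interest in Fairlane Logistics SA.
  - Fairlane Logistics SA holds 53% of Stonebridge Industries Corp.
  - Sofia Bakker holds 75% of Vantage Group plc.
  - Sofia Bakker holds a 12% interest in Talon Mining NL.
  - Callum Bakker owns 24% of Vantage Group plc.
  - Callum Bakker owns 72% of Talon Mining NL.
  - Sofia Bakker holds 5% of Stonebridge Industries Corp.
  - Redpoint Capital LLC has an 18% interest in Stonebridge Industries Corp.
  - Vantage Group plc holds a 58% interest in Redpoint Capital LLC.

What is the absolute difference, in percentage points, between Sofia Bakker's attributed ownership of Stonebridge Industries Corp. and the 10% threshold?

By spousal attribution (R2), Sofia Bakker is treated as also owning Callum Bakker's interest in Vantage Group plc, giving 75% + 24% = 99%.
By spousal attribution (R2), Sofia Bakker is treated as also owning Callum Bakker's interest in Talon Mining NL, giving 12% + 72% = 84%.
Chain via Vantage Group plc → Redpoint Capital LLC (R1): 99% × 58% × 18% = 10.3356% of Stonebridge Industries Corp.
Chain via Talon Mining NL → Fairlane Logistics SA (R1): 84% × 77% × 53% = 34.2804% of Stonebridge Industries Corp.
Direct interest in Stonebridge Industries Corp: 5%.
Aggregating (R3): 10.3356% + 34.2804% + 5% = 49.616%.
49.616% exceeds the 10% threshold by 39.616 percentage points.

39.616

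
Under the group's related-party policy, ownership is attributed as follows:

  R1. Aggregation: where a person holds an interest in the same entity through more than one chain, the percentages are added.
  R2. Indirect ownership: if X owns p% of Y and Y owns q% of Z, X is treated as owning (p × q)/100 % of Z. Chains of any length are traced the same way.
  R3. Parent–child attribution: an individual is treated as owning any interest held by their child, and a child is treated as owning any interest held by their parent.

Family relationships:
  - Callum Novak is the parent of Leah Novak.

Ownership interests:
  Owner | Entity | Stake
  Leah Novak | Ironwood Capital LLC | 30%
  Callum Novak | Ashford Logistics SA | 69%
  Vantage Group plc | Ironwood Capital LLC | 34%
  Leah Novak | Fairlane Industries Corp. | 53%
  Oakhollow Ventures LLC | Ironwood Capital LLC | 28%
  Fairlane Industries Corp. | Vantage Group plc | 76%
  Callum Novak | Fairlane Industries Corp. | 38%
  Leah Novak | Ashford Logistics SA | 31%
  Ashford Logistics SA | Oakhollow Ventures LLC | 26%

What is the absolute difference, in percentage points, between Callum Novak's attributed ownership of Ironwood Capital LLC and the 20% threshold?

By parent–child attribution (R3), Callum Novak is treated as also owning Leah Novak's interest in Fairlane Industries Corp, giving 38% + 53% = 91%.
By parent–child attribution (R3), Callum Novak is treated as also owning Leah Novak's interest in Ashford Logistics SA, giving 69% + 31% = 100%.
By parent–child attribution (R3), Callum Novak is treated as owning Leah Novak's 30% interest in Ironwood Capital LLC.
Chain via Fairlane Industries Corp. → Vantage Group plc (R2): 91% × 76% × 34% = 23.5144% of Ironwood Capital LLC.
Chain via Ashford Logistics SA → Oakhollow Ventures LLC (R2): 100% × 26% × 28% = 7.28% of Ironwood Capital LLC.
Direct interest in Ironwood Capital LLC: 30%.
Aggregating (R1): 23.5144% + 7.28% + 30% = 60.7944%.
60.7944% exceeds the 20% threshold by 40.7944 percentage points.

40.7944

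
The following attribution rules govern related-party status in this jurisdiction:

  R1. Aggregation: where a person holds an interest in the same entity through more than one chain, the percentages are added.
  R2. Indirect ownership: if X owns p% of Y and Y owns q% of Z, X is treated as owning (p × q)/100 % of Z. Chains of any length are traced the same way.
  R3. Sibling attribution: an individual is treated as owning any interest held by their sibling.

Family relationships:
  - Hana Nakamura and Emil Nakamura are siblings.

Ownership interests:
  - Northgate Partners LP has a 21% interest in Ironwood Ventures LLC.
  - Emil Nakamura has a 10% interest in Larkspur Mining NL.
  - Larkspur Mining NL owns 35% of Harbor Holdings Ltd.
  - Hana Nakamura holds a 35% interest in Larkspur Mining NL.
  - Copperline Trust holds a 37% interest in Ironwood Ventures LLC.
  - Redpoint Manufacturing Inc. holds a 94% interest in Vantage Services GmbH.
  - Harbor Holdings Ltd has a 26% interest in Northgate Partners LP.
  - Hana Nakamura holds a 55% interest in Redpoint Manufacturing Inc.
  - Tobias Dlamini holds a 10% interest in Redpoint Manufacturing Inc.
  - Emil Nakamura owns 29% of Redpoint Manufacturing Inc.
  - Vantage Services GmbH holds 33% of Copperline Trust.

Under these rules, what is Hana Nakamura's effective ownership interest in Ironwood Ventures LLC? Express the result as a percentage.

By sibling attribution (R3), Hana Nakamura is treated as also owning Emil Nakamura's interest in Redpoint Manufacturing Inc, giving 55% + 29% = 84%.
By sibling attribution (R3), Hana Nakamura is treated as also owning Emil Nakamura's interest in Larkspur Mining NL, giving 35% + 10% = 45%.
Chain via Redpoint Manufacturing Inc. → Vantage Services GmbH → Copperline Trust (R2): 84% × 94% × 33% × 37% = 9.641016% of Ironwood Ventures LLC.
Chain via Larkspur Mining NL → Harbor Holdings Ltd → Northgate Partners LP (R2): 45% × 35% × 26% × 21% = 0.85995% of Ironwood Ventures LLC.
Aggregating (R1): 9.641016% + 0.85995% = 10.500966%.

10.500966%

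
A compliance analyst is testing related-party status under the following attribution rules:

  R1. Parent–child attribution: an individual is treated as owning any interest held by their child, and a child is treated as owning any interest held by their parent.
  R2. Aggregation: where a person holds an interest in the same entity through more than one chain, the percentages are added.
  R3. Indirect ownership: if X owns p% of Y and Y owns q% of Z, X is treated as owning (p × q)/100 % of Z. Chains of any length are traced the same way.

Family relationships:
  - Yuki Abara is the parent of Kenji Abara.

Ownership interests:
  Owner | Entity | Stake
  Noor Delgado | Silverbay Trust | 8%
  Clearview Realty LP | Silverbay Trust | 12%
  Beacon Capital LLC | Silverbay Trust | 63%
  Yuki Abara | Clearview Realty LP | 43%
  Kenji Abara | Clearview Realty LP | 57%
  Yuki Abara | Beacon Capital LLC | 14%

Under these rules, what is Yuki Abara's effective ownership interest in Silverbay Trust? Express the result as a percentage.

20.82%

By parent–child attribution (R1), Yuki Abara is treated as also owning Kenji Abara's interest in Clearview Realty LP, giving 43% + 57% = 100%.
Chain via Beacon Capital LLC (R3): 14% × 63% = 8.82% of Silverbay Trust.
Chain via Clearview Realty LP (R3): 100% × 12% = 12% of Silverbay Trust.
Aggregating (R2): 8.82% + 12% = 20.82%.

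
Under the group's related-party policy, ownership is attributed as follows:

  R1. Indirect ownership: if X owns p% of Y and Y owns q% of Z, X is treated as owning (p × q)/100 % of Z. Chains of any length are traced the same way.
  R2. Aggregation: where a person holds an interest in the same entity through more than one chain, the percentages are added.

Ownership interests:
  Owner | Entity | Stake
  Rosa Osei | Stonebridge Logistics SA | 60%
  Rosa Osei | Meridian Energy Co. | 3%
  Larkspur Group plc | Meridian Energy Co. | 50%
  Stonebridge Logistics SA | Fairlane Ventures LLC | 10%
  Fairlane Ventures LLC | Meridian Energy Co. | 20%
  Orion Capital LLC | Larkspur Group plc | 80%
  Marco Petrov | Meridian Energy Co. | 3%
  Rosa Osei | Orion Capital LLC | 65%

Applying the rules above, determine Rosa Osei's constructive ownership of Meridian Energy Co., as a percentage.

Chain via Orion Capital LLC → Larkspur Group plc (R1): 65% × 80% × 50% = 26% of Meridian Energy Co.
Chain via Stonebridge Logistics SA → Fairlane Ventures LLC (R1): 60% × 10% × 20% = 1.2% of Meridian Energy Co.
Direct interest in Meridian Energy Co: 3%.
Aggregating (R2): 26% + 1.2% + 3% = 30.2%.

30.2%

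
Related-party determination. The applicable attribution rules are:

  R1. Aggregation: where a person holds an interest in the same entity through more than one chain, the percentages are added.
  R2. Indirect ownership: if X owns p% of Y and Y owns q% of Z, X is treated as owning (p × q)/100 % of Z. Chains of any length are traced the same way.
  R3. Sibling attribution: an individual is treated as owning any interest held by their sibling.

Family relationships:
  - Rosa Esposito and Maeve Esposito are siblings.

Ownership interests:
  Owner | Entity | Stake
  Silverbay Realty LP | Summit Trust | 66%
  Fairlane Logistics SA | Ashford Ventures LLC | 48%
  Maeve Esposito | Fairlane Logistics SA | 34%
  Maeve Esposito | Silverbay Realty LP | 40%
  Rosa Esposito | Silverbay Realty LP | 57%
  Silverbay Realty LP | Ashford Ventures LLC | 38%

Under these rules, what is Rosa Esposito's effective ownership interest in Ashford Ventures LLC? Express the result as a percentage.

By sibling attribution (R3), Rosa Esposito is treated as also owning Maeve Esposito's interest in Silverbay Realty LP, giving 57% + 40% = 97%.
By sibling attribution (R3), Rosa Esposito is treated as owning Maeve Esposito's 34% interest in Fairlane Logistics SA.
Chain via Silverbay Realty LP (R2): 97% × 38% = 36.86% of Ashford Ventures LLC.
Chain via Fairlane Logistics SA (R2): 34% × 48% = 16.32% of Ashford Ventures LLC.
Aggregating (R1): 36.86% + 16.32% = 53.18%.

53.18%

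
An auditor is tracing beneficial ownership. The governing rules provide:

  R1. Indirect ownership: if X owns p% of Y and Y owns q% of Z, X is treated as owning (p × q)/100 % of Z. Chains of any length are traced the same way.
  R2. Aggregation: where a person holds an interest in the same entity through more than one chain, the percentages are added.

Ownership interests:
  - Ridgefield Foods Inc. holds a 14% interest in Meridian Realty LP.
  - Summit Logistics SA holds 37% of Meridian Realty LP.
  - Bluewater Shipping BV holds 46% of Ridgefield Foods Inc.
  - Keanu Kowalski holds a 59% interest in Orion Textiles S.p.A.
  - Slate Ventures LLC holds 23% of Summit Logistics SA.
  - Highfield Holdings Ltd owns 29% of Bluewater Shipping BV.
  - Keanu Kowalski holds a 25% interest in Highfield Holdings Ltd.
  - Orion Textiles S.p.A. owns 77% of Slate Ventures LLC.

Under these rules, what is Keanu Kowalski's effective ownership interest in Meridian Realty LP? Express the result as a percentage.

4.332993%

Chain via Highfield Holdings Ltd → Bluewater Shipping BV → Ridgefield Foods Inc. (R1): 25% × 29% × 46% × 14% = 0.4669% of Meridian Realty LP.
Chain via Orion Textiles S.p.A. → Slate Ventures LLC → Summit Logistics SA (R1): 59% × 77% × 23% × 37% = 3.866093% of Meridian Realty LP.
Aggregating (R2): 0.4669% + 3.866093% = 4.332993%.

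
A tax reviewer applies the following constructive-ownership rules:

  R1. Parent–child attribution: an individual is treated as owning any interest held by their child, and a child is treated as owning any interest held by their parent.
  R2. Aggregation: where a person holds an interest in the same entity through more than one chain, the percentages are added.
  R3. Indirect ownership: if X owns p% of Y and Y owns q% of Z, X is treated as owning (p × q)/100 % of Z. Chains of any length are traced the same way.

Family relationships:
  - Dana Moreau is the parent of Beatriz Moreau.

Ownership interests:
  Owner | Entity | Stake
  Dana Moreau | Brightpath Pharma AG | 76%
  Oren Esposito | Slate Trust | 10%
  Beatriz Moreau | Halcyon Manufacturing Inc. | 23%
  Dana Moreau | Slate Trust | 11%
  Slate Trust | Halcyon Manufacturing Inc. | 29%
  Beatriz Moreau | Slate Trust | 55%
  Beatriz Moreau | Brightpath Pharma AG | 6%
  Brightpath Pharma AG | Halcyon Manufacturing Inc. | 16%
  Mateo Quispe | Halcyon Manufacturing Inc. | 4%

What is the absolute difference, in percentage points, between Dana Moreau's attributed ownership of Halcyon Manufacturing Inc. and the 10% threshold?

By parent–child attribution (R1), Dana Moreau is treated as also owning Beatriz Moreau's interest in Brightpath Pharma AG, giving 76% + 6% = 82%.
By parent–child attribution (R1), Dana Moreau is treated as also owning Beatriz Moreau's interest in Slate Trust, giving 11% + 55% = 66%.
By parent–child attribution (R1), Dana Moreau is treated as owning Beatriz Moreau's 23% interest in Halcyon Manufacturing Inc.
Chain via Brightpath Pharma AG (R3): 82% × 16% = 13.12% of Halcyon Manufacturing Inc.
Chain via Slate Trust (R3): 66% × 29% = 19.14% of Halcyon Manufacturing Inc.
Direct interest in Halcyon Manufacturing Inc: 23%.
Aggregating (R2): 13.12% + 19.14% + 23% = 55.26%.
55.26% exceeds the 10% threshold by 45.26 percentage points.

45.26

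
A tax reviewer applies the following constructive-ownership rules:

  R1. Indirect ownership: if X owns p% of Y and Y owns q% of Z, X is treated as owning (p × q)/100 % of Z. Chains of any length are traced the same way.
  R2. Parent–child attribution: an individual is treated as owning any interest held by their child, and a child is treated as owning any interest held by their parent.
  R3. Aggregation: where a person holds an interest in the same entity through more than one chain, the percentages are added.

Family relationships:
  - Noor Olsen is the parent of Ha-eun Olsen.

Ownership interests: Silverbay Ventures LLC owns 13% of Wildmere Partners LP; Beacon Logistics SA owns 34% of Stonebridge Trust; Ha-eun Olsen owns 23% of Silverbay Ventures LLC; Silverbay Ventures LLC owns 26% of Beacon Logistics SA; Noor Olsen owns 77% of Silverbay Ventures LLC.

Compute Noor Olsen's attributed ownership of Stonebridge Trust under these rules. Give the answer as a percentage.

By parent–child attribution (R2), Noor Olsen is treated as also owning Ha-eun Olsen's interest in Silverbay Ventures LLC, giving 77% + 23% = 100%.
Chain via Silverbay Ventures LLC → Beacon Logistics SA (R1): 100% × 26% × 34% = 8.84% of Stonebridge Trust.

8.84%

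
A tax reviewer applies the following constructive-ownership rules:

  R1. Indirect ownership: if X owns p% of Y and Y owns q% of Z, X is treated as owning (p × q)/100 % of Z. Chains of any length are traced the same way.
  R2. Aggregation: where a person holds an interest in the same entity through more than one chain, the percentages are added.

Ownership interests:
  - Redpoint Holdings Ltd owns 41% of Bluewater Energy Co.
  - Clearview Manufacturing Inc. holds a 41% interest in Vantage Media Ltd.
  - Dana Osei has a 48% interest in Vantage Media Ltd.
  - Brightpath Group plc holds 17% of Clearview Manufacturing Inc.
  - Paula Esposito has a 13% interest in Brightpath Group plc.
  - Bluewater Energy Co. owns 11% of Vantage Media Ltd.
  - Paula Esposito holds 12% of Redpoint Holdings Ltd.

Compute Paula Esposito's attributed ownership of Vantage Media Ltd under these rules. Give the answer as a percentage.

1.4473%

Chain via Redpoint Holdings Ltd → Bluewater Energy Co. (R1): 12% × 41% × 11% = 0.5412% of Vantage Media Ltd.
Chain via Brightpath Group plc → Clearview Manufacturing Inc. (R1): 13% × 17% × 41% = 0.9061% of Vantage Media Ltd.
Aggregating (R2): 0.5412% + 0.9061% = 1.4473%.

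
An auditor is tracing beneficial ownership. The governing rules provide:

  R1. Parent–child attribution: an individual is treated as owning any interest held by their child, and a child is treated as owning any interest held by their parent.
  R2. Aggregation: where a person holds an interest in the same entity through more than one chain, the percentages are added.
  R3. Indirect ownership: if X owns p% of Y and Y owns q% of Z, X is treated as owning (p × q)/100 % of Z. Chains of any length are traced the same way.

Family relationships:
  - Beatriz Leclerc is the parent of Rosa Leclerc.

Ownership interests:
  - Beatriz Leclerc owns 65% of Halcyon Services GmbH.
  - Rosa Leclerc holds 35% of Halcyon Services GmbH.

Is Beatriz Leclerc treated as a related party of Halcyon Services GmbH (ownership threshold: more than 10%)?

By parent–child attribution (R1), Beatriz Leclerc is treated as also owning Rosa Leclerc's interest in Halcyon Services GmbH, giving 65% + 35% = 100%.
Direct interest in Halcyon Services GmbH: 100%.
100% exceeds the 10% threshold, so Beatriz is a related party to Halcyon Services GmbH.

Yes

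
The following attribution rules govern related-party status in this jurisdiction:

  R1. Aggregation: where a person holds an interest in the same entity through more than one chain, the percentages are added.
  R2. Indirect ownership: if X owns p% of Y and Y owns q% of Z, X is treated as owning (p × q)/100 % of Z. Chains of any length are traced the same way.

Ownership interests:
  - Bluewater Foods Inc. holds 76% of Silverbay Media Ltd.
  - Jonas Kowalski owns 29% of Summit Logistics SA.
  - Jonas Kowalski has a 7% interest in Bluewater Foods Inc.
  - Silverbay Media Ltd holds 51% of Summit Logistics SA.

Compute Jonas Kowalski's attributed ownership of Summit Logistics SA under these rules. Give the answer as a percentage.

Chain via Bluewater Foods Inc. → Silverbay Media Ltd (R2): 7% × 76% × 51% = 2.7132% of Summit Logistics SA.
Direct interest in Summit Logistics SA: 29%.
Aggregating (R1): 2.7132% + 29% = 31.7132%.

31.7132%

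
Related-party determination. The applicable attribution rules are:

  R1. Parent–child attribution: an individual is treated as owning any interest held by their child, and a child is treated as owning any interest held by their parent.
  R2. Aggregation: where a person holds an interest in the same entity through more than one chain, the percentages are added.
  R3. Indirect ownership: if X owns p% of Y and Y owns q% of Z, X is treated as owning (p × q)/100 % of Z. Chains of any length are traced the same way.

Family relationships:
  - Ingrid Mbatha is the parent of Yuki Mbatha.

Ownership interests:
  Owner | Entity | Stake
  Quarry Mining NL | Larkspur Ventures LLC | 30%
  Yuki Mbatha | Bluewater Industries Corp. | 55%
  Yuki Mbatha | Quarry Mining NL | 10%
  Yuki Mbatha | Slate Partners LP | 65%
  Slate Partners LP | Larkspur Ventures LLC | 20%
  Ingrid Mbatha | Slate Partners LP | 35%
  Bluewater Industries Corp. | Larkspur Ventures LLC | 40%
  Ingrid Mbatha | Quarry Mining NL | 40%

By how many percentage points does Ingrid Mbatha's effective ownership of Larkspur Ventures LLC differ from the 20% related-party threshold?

By parent–child attribution (R1), Ingrid Mbatha is treated as also owning Yuki Mbatha's interest in Slate Partners LP, giving 35% + 65% = 100%.
By parent–child attribution (R1), Ingrid Mbatha is treated as also owning Yuki Mbatha's interest in Quarry Mining NL, giving 40% + 10% = 50%.
By parent–child attribution (R1), Ingrid Mbatha is treated as owning Yuki Mbatha's 55% interest in Bluewater Industries Corp.
Chain via Slate Partners LP (R3): 100% × 20% = 20% of Larkspur Ventures LLC.
Chain via Quarry Mining NL (R3): 50% × 30% = 15% of Larkspur Ventures LLC.
Chain via Bluewater Industries Corp. (R3): 55% × 40% = 22% of Larkspur Ventures LLC.
Aggregating (R2): 20% + 15% + 22% = 57%.
57% exceeds the 20% threshold by 37 percentage points.

37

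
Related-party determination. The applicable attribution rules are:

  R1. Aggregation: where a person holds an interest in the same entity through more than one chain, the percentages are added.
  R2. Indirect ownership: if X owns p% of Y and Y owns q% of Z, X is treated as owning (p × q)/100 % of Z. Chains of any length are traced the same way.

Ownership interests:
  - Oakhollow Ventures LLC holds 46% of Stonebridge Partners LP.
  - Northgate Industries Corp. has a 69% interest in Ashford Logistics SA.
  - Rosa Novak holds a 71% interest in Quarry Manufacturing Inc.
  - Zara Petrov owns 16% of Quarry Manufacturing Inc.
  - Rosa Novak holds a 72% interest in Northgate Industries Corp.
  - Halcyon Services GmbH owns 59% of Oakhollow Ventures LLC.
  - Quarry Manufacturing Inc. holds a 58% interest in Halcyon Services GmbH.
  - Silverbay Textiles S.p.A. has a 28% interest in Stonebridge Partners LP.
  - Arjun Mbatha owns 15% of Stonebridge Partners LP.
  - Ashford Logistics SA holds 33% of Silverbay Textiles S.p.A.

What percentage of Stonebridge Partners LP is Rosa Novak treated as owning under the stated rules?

Chain via Quarry Manufacturing Inc. → Halcyon Services GmbH → Oakhollow Ventures LLC (R2): 71% × 58% × 59% × 46% = 11.176252% of Stonebridge Partners LP.
Chain via Northgate Industries Corp. → Ashford Logistics SA → Silverbay Textiles S.p.A. (R2): 72% × 69% × 33% × 28% = 4.590432% of Stonebridge Partners LP.
Aggregating (R1): 11.176252% + 4.590432% = 15.766684%.

15.766684%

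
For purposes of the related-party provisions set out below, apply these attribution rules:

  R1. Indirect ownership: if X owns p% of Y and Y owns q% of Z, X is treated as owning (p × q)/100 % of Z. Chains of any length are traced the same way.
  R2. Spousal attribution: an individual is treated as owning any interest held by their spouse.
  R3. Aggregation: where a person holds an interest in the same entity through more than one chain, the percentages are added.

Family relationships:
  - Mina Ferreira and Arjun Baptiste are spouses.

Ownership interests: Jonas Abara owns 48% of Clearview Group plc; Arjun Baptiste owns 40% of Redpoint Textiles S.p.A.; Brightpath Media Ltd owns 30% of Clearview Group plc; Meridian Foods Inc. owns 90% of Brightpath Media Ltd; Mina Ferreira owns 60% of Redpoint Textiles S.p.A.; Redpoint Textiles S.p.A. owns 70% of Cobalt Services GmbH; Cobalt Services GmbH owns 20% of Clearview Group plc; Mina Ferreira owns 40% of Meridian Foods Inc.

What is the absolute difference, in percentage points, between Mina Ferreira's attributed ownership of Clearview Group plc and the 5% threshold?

19.8

By spousal attribution (R2), Mina Ferreira is treated as also owning Arjun Baptiste's interest in Redpoint Textiles S.p.A, giving 60% + 40% = 100%.
Chain via Meridian Foods Inc. → Brightpath Media Ltd (R1): 40% × 90% × 30% = 10.8% of Clearview Group plc.
Chain via Redpoint Textiles S.p.A. → Cobalt Services GmbH (R1): 100% × 70% × 20% = 14% of Clearview Group plc.
Aggregating (R3): 10.8% + 14% = 24.8%.
24.8% exceeds the 5% threshold by 19.8 percentage points.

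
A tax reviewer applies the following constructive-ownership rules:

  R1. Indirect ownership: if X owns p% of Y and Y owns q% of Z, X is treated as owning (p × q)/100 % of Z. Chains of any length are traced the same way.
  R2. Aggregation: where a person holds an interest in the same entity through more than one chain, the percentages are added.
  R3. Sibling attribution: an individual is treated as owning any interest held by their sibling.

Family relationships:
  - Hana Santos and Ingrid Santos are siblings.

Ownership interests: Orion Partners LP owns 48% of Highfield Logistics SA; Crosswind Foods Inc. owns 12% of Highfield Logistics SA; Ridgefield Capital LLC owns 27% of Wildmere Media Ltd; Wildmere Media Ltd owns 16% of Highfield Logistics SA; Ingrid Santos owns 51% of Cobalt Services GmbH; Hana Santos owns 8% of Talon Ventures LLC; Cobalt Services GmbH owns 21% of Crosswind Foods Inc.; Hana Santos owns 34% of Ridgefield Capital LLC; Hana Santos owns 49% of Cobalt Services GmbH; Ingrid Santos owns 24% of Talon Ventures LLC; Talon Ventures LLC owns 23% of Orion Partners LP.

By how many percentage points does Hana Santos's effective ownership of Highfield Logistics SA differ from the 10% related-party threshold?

By sibling attribution (R3), Hana Santos is treated as also owning Ingrid Santos's interest in Cobalt Services GmbH, giving 49% + 51% = 100%.
By sibling attribution (R3), Hana Santos is treated as also owning Ingrid Santos's interest in Talon Ventures LLC, giving 8% + 24% = 32%.
Chain via Ridgefield Capital LLC → Wildmere Media Ltd (R1): 34% × 27% × 16% = 1.4688% of Highfield Logistics SA.
Chain via Cobalt Services GmbH → Crosswind Foods Inc. (R1): 100% × 21% × 12% = 2.52% of Highfield Logistics SA.
Chain via Talon Ventures LLC → Orion Partners LP (R1): 32% × 23% × 48% = 3.5328% of Highfield Logistics SA.
Aggregating (R2): 1.4688% + 2.52% + 3.5328% = 7.5216%.
7.5216% falls short of the 10% threshold by 2.4784 percentage points.

2.4784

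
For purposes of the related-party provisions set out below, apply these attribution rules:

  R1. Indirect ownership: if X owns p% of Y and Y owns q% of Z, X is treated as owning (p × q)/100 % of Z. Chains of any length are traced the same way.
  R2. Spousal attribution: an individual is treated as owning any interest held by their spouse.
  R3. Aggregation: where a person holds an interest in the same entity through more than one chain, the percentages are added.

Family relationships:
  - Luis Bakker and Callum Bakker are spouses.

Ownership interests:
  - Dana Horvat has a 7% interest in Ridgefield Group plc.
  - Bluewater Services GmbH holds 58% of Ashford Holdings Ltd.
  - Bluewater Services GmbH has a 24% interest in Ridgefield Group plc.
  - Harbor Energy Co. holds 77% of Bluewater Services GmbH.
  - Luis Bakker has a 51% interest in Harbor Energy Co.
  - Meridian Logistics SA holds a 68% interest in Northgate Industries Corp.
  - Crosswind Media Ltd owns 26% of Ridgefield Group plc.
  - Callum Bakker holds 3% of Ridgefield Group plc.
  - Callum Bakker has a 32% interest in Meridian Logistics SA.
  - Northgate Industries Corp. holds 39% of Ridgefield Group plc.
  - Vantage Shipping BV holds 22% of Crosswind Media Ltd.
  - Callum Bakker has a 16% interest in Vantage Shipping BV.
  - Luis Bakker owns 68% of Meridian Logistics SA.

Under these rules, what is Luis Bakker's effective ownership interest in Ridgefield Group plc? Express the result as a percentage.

39.86%

By spousal attribution (R2), Luis Bakker is treated as also owning Callum Bakker's interest in Meridian Logistics SA, giving 68% + 32% = 100%.
By spousal attribution (R2), Luis Bakker is treated as owning Callum Bakker's 16% interest in Vantage Shipping BV.
By spousal attribution (R2), Luis Bakker is treated as owning Callum Bakker's 3% interest in Ridgefield Group plc.
Chain via Harbor Energy Co. → Bluewater Services GmbH (R1): 51% × 77% × 24% = 9.4248% of Ridgefield Group plc.
Chain via Meridian Logistics SA → Northgate Industries Corp. (R1): 100% × 68% × 39% = 26.52% of Ridgefield Group plc.
Chain via Vantage Shipping BV → Crosswind Media Ltd (R1): 16% × 22% × 26% = 0.9152% of Ridgefield Group plc.
Direct interest in Ridgefield Group plc: 3%.
Aggregating (R3): 9.4248% + 26.52% + 0.9152% + 3% = 39.86%.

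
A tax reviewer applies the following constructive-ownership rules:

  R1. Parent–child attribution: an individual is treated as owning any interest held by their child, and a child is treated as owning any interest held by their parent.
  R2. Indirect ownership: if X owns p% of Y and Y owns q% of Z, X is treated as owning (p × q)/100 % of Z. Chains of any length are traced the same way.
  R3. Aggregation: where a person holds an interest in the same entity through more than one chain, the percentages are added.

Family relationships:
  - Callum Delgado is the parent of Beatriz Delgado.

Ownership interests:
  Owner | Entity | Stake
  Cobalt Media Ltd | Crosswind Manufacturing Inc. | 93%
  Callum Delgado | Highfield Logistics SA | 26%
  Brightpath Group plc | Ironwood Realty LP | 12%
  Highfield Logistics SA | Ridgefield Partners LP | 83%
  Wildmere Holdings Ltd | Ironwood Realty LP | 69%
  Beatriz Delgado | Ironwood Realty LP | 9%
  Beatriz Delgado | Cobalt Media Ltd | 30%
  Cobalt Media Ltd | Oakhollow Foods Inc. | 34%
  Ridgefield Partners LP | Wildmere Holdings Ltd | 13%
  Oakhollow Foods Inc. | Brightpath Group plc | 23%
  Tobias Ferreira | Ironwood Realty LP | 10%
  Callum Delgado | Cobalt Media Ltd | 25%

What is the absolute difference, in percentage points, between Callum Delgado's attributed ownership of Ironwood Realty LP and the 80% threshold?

68.548154

By parent–child attribution (R1), Callum Delgado is treated as also owning Beatriz Delgado's interest in Cobalt Media Ltd, giving 25% + 30% = 55%.
By parent–child attribution (R1), Callum Delgado is treated as owning Beatriz Delgado's 9% interest in Ironwood Realty LP.
Chain via Cobalt Media Ltd → Oakhollow Foods Inc. → Brightpath Group plc (R2): 55% × 34% × 23% × 12% = 0.51612% of Ironwood Realty LP.
Chain via Highfield Logistics SA → Ridgefield Partners LP → Wildmere Holdings Ltd (R2): 26% × 83% × 13% × 69% = 1.935726% of Ironwood Realty LP.
Direct interest in Ironwood Realty LP: 9%.
Aggregating (R3): 0.51612% + 1.935726% + 9% = 11.451846%.
11.451846% falls short of the 80% threshold by 68.548154 percentage points.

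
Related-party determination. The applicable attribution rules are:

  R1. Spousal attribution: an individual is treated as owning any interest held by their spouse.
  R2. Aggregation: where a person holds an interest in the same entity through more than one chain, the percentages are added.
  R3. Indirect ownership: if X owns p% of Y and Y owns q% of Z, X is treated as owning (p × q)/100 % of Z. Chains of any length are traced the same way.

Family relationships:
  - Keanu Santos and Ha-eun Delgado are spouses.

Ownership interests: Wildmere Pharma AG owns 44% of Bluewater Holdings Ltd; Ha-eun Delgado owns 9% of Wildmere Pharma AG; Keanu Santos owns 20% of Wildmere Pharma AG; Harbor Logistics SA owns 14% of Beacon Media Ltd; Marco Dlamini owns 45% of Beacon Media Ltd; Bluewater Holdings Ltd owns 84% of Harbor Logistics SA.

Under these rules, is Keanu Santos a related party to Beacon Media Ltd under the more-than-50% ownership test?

By spousal attribution (R1), Keanu Santos is treated as also owning Ha-eun Delgado's interest in Wildmere Pharma AG, giving 20% + 9% = 29%.
Chain via Wildmere Pharma AG → Bluewater Holdings Ltd → Harbor Logistics SA (R3): 29% × 44% × 84% × 14% = 1.500576% of Beacon Media Ltd.
1.500576% does not exceed the 50% threshold, so Keanu is not a related party to Beacon Media Ltd.

No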